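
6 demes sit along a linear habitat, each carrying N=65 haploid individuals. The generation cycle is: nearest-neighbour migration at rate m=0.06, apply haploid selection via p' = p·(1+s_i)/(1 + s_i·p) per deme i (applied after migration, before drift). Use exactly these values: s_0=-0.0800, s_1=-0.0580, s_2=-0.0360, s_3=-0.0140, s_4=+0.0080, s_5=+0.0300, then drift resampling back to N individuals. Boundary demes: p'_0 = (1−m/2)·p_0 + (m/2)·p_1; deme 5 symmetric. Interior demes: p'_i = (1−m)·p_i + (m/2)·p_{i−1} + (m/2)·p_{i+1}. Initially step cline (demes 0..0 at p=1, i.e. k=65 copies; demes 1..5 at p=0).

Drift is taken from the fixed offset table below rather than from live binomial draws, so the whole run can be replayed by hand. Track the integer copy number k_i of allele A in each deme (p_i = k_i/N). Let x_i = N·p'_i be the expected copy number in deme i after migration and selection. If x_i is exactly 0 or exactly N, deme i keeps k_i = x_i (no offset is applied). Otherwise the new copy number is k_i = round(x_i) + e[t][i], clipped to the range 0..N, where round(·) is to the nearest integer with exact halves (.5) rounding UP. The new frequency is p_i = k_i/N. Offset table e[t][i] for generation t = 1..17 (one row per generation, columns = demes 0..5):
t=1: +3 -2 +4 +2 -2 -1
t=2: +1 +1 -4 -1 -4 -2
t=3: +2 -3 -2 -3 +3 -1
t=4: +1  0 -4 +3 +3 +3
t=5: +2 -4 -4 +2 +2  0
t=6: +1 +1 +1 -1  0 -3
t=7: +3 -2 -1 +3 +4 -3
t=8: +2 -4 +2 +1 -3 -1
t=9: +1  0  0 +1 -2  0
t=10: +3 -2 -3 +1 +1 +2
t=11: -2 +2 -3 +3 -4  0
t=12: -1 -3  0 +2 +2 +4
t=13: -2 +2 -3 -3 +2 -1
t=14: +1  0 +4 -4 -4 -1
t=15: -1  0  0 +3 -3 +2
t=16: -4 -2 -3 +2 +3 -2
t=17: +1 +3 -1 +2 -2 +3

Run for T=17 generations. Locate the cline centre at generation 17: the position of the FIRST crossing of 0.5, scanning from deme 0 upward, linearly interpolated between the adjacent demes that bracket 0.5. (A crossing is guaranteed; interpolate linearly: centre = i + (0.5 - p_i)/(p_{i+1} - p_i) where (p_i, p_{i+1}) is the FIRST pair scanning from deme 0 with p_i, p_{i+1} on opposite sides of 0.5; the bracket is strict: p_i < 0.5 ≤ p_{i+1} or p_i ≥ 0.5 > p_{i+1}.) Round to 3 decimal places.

t=0: k=[65 0 0 0 0 0]
t=1: x=[62.8859 1.8401 0.0000 0.0000 0.0000 0.0000] k=[65 0 0 0 0 0]
t=2: x=[62.8859 1.8401 0.0000 0.0000 0.0000 0.0000] k=[64 3 0 0 0 0]
t=3: x=[61.9355 4.4840 0.0868 0.0000 0.0000 0.0000] k=[64 1 0 0 0 0]
t=4: x=[61.8708 2.7010 0.0289 0.0000 0.0000 0.0000] k=[63 3 0 0 0 0]
t=5: x=[60.8905 4.4555 0.0868 0.0000 0.0000 0.0000] k=[63 0 0 0 0 0]
t=6: x=[60.7936 1.7834 0.0000 0.0000 0.0000 0.0000] k=[62 3 0 0 0 0]
t=7: x=[59.8481 4.4270 0.0868 0.0000 0.0000 0.0000] k=[63 2 0 0 0 0]
t=8: x=[60.8582 3.5633 0.0578 0.0000 0.0000 0.0000] k=[63 0 2 0 0 0]
t=9: x=[60.7936 1.8401 1.8142 0.0592 0.0000 0.0000] k=[62 2 2 1 0 0]
t=10: x=[59.8159 3.5918 1.9012 0.9862 0.0302 0.0000] k=[63 2 0 2 1 0]
t=11: x=[60.8582 3.5633 0.1157 1.8840 1.0079 0.0309] k=[59 6 0 5 0 0]
t=12: x=[56.8329 7.0267 0.3182 4.6389 0.1512 0.0000] k=[56 4 0 7 2 0]
t=13: x=[53.6816 5.1495 0.3182 6.5564 2.1062 0.0618] k=[52 7 0 4 4 0]
t=14: x=[49.6960 7.7240 0.3182 3.8289 3.9092 0.1236] k=[51 8 4 0 0 0]
t=15: x=[48.7136 8.7094 3.8646 0.1183 0.0000 0.0000] k=[48 9 4 3 0 0]
t=16: x=[45.7187 9.5240 3.9808 2.9007 0.0907 0.0000] k=[42 8 1 5 3 0]
t=17: x=[39.7042 8.3648 1.2831 4.7575 2.9927 0.0927] k=[41 11 0 7 1 3]

0.283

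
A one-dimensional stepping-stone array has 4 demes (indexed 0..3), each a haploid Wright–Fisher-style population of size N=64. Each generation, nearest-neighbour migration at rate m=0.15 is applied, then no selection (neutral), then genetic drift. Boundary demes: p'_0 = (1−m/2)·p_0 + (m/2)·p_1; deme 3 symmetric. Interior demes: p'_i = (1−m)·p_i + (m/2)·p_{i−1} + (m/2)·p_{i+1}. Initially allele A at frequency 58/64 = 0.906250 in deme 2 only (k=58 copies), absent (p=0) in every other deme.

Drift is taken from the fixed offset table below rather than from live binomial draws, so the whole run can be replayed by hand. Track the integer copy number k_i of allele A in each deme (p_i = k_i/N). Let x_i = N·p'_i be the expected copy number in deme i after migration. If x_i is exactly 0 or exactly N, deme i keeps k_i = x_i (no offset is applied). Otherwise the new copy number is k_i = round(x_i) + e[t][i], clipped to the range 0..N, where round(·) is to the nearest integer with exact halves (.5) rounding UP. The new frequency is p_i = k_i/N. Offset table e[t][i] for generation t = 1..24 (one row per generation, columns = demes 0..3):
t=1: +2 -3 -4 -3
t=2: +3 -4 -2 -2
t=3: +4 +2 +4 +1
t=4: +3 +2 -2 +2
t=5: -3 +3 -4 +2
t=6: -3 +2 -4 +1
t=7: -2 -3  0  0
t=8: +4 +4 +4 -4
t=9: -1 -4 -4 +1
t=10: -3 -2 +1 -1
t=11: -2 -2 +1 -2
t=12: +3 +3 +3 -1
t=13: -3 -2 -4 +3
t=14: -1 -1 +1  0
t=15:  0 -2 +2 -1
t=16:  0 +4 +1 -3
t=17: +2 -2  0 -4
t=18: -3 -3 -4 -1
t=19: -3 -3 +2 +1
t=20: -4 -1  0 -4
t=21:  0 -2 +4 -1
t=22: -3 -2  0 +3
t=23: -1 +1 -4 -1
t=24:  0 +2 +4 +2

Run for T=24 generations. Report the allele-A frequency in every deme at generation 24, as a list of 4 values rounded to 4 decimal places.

t=0: k=[0 0 58 0]
t=1: x=[0.0000 4.3500 49.3000 4.3500] k=[0 1 45 1]
t=2: x=[0.0750 4.2250 38.4000 4.3000] k=[3 0 36 2]
t=3: x=[2.7750 2.9250 30.7500 4.5500] k=[7 5 35 6]
t=4: x=[6.8500 7.4000 30.5750 8.1750] k=[10 9 29 10]
t=5: x=[9.9250 10.5750 26.0750 11.4250] k=[7 14 22 13]
t=6: x=[7.5250 14.0750 20.7250 13.6750] k=[5 16 17 15]
t=7: x=[5.8250 15.2500 16.7750 15.1500] k=[4 12 17 15]
t=8: x=[4.6000 11.7750 16.4750 15.1500] k=[9 16 20 11]
t=9: x=[9.5250 15.7750 19.0250 11.6750] k=[9 12 15 13]
t=10: x=[9.2250 12.0000 14.6250 13.1500] k=[6 10 16 12]
t=11: x=[6.3000 10.1500 15.2500 12.3000] k=[4 8 16 10]
t=12: x=[4.3000 8.3000 14.9500 10.4500] k=[7 11 18 9]
t=13: x=[7.3000 11.2250 16.8000 9.6750] k=[4 9 13 13]
t=14: x=[4.3750 8.9250 12.7000 13.0000] k=[3 8 14 13]
t=15: x=[3.3750 8.0750 13.4750 13.0750] k=[3 6 15 12]
t=16: x=[3.2250 6.4500 14.1000 12.2250] k=[3 10 15 9]
t=17: x=[3.5250 9.8500 14.1750 9.4500] k=[6 8 14 5]
t=18: x=[6.1500 8.3000 12.8750 5.6750] k=[3 5 9 5]
t=19: x=[3.1500 5.1500 8.4000 5.3000] k=[0 2 10 6]
t=20: x=[0.1500 2.4500 9.1000 6.3000] k=[0 1 9 2]
t=21: x=[0.0750 1.5250 7.8750 2.5250] k=[0 0 12 2]
t=22: x=[0.0000 0.9000 10.3500 2.7500] k=[0 0 10 6]
t=23: x=[0.0000 0.7500 8.9500 6.3000] k=[0 2 5 5]
t=24: x=[0.1500 2.0750 4.7750 5.0000] k=[0 4 9 7]

[0.0000, 0.0625, 0.1406, 0.1094]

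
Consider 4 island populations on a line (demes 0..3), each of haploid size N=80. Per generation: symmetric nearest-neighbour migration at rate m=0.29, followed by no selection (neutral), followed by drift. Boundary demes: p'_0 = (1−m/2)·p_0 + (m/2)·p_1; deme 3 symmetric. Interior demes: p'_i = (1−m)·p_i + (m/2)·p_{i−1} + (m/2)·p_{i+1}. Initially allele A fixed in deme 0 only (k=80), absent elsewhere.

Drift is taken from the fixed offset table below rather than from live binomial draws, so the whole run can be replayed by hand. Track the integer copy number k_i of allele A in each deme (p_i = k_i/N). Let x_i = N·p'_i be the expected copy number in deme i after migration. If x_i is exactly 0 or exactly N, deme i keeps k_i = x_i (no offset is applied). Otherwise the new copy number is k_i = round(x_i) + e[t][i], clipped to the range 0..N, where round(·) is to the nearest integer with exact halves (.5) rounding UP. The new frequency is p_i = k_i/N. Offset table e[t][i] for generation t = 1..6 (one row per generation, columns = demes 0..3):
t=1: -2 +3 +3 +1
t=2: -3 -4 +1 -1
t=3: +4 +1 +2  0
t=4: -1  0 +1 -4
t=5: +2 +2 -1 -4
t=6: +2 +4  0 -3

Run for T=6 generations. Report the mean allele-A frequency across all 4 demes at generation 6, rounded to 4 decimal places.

t=0: k=[80 0 0 0]
t=1: x=[68.4000 11.6000 0.0000 0.0000] k=[66 15 0 0]
t=2: x=[58.6050 20.2200 2.1750 0.0000] k=[56 16 3 0]
t=3: x=[50.2000 19.9150 4.4500 0.4350] k=[54 21 6 0]
t=4: x=[49.2150 23.6100 7.3050 0.8700] k=[48 24 8 0]
t=5: x=[44.5200 25.1600 9.1600 1.1600] k=[47 27 8 0]
t=6: x=[44.1000 27.1450 9.5950 1.1600] k=[46 31 10 0]

0.2719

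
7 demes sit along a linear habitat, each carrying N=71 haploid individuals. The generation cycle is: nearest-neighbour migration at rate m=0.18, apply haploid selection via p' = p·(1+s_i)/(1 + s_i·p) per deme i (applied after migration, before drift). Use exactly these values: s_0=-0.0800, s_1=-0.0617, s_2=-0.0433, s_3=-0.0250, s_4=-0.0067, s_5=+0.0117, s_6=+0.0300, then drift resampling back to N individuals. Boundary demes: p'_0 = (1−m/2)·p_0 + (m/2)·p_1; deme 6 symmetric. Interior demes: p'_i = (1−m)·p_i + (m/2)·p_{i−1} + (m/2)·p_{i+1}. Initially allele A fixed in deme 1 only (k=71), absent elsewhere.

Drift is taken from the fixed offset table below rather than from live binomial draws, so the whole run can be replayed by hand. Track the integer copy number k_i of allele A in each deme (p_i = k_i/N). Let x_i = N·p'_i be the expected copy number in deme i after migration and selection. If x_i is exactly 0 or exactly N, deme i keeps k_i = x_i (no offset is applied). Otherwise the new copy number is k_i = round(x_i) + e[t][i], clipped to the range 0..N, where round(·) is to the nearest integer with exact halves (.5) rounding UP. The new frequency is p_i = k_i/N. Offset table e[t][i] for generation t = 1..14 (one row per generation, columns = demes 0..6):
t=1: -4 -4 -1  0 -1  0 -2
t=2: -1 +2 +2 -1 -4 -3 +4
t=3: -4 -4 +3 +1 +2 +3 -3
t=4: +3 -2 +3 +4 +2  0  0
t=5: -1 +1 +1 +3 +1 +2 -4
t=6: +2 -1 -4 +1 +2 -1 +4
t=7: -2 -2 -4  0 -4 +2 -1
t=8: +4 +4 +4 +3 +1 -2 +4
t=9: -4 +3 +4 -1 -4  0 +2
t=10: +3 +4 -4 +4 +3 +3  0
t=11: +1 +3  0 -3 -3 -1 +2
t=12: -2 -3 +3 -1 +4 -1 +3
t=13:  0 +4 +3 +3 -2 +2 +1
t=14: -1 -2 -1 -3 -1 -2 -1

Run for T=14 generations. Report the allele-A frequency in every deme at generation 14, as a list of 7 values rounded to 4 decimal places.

t=0: k=[0 71 0 0 0 0 0]
t=1: x=[5.9214 57.5390 6.1372 0.0000 0.0000 0.0000 0.0000] k=[2 54 5 0 0 0 0]
t=2: x=[6.1922 43.8504 8.6191 0.4388 0.0000 0.0000 0.0000] k=[5 46 11 0 0 0 0]
t=3: x=[8.0739 38.0383 12.6920 0.9656 0.0000 0.0000 0.0000] k=[4 34 16 2 0 0 0]
t=4: x=[6.2109 28.5860 15.8093 3.0063 0.1788 0.0000 0.0000] k=[9 27 19 7 2 0 0]
t=5: x=[9.8887 23.6452 18.0379 7.4593 2.2553 0.1821 0.0000] k=[9 25 19 10 3 2 0]
t=6: x=[9.7191 22.0406 18.1260 9.9612 3.5175 1.9317 0.1854] k=[12 21 14 11 6 1 4]
t=7: x=[11.9578 18.6705 13.8596 10.5898 5.9632 1.7396 3.8359] k=[10 17 10 11 2 4 3]
t=8: x=[9.8982 14.9737 10.3233 9.8826 2.9708 3.7713 3.1785] k=[14 19 14 13 4 2 7]
t=9: x=[13.5140 17.2546 13.8596 12.0250 4.6010 2.6596 6.7279] k=[10 20 18 11 1 3 9]
t=10: x=[10.1527 18.0494 16.9717 10.5014 2.0665 3.3974 8.6828] k=[13 22 13 15 5 6 9]
t=11: x=[12.9060 19.4673 13.4994 13.6388 5.9532 6.2459 8.9589] k=[14 22 13 11 3 5 11]
t=12: x=[13.7708 19.5549 13.1491 10.2362 3.8753 5.4179 10.7264] k=[12 17 16 9 8 4 14]
t=13: x=[11.6170 15.6685 14.9314 9.3329 7.6838 5.3169 13.4187] k=[12 20 18 12 6 7 14]
t=14: x=[11.8726 18.2240 17.0597 11.7496 6.5897 7.6188 13.6937] k=[11 16 16 9 6 6 13]

[0.1549, 0.2254, 0.2254, 0.1268, 0.0845, 0.0845, 0.1831]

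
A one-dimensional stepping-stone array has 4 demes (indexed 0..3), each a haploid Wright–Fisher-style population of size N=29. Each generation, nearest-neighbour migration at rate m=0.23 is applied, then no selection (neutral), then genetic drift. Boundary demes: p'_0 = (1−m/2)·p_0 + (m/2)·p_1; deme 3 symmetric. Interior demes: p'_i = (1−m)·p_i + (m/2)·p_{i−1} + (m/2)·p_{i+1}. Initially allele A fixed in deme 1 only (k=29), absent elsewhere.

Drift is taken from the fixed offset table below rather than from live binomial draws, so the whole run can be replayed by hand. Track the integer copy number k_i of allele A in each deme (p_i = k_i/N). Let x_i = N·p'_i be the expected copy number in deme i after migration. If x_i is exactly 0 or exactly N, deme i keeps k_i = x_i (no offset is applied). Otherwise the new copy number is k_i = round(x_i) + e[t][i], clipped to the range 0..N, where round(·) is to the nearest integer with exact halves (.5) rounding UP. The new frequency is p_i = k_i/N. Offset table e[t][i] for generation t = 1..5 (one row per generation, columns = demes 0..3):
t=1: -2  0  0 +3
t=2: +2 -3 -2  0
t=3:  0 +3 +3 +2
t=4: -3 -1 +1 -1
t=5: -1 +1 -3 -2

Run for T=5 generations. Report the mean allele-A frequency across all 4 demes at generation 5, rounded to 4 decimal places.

0.1897

t=0: k=[0 29 0 0]
t=1: x=[3.3350 22.3300 3.3350 0.0000] k=[1 22 3 0]
t=2: x=[3.4150 17.4000 4.8400 0.3450] k=[5 14 3 0]
t=3: x=[6.0350 11.7000 3.9200 0.3450] k=[6 15 7 2]
t=4: x=[7.0350 13.0450 7.3450 2.5750] k=[4 12 8 2]
t=5: x=[4.9200 10.6200 7.7700 2.6900] k=[4 12 5 1]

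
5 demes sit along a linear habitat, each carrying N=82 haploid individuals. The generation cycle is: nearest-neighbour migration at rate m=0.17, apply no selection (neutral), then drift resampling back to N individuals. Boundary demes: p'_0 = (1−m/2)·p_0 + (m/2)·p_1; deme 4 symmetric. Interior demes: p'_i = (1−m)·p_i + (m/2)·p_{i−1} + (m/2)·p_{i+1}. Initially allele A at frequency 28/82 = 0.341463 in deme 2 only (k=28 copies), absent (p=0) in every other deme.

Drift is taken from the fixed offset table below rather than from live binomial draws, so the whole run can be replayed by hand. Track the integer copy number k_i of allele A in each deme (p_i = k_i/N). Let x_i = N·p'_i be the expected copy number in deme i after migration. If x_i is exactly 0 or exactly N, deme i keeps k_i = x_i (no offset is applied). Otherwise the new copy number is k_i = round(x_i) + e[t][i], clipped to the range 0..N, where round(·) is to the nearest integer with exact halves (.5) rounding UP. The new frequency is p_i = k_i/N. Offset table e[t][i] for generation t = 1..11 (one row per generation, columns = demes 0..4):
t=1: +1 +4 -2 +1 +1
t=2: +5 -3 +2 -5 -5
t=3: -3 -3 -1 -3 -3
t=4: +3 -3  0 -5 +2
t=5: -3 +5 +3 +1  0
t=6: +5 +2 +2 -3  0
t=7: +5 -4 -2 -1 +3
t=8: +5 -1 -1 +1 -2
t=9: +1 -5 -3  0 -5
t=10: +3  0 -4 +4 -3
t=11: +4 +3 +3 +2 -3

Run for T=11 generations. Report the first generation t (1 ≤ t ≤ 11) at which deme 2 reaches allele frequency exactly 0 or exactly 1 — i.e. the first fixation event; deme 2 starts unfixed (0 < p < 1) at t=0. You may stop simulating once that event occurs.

10

t=0: k=[0 0 28 0 0]
t=1: x=[0.0000 2.3800 23.2400 2.3800 0.0000] k=[0 6 21 3 0]
t=2: x=[0.5100 6.7650 18.1950 4.2750 0.2550] k=[6 4 20 0 0]
t=3: x=[5.8300 5.5300 16.9400 1.7000 0.0000] k=[3 3 16 0 0]
t=4: x=[3.0000 4.1050 13.5350 1.3600 0.0000] k=[6 1 14 0 0]
t=5: x=[5.5750 2.5300 11.7050 1.1900 0.0000] k=[3 8 15 2 0]
t=6: x=[3.4250 8.1700 13.3000 2.9350 0.1700] k=[8 10 15 0 0]
t=7: x=[8.1700 10.2550 13.3000 1.2750 0.0000] k=[13 6 11 0 0]
t=8: x=[12.4050 7.0200 9.6400 0.9350 0.0000] k=[17 6 9 2 0]
t=9: x=[16.0650 7.1900 8.1500 2.4250 0.1700] k=[17 2 5 2 0]
t=10: x=[15.7250 3.5300 4.4900 2.0850 0.1700] k=[19 4 0 6 0]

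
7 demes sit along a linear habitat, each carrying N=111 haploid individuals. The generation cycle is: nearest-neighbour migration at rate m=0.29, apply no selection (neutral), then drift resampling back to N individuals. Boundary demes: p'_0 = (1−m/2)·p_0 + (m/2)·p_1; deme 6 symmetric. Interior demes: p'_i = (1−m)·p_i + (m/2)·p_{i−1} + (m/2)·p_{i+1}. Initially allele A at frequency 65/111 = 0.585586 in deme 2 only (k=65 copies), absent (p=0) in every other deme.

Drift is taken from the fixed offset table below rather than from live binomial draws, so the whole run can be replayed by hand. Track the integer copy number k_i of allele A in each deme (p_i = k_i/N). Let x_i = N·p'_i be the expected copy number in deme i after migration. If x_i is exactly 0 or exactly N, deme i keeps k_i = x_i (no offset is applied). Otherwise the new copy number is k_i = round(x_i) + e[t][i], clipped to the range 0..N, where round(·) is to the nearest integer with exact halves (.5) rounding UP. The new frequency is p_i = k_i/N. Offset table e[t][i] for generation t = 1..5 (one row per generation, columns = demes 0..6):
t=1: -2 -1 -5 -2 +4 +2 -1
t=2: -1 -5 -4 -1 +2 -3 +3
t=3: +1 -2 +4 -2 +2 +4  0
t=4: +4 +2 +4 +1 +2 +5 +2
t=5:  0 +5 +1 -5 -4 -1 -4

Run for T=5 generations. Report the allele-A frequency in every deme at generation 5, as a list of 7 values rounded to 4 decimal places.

[0.0721, 0.1532, 0.1982, 0.0721, 0.0450, 0.0631, 0.0000]

t=0: k=[0 0 65 0 0 0 0]
t=1: x=[0.0000 9.4250 46.1500 9.4250 0.0000 0.0000 0.0000] k=[0 8 41 7 0 0 0]
t=2: x=[1.1600 11.6250 31.2850 10.9150 1.0150 0.0000 0.0000] k=[0 7 27 10 3 0 0]
t=3: x=[1.0150 8.8850 21.6350 11.4500 3.5800 0.4350 0.0000] k=[2 7 26 9 6 4 0]
t=4: x=[2.7250 9.0300 20.7800 11.0300 6.1450 3.7100 0.5800] k=[7 11 25 12 8 9 3]
t=5: x=[7.5800 12.4500 21.0850 13.3050 8.7250 7.9850 3.8700] k=[8 17 22 8 5 7 0]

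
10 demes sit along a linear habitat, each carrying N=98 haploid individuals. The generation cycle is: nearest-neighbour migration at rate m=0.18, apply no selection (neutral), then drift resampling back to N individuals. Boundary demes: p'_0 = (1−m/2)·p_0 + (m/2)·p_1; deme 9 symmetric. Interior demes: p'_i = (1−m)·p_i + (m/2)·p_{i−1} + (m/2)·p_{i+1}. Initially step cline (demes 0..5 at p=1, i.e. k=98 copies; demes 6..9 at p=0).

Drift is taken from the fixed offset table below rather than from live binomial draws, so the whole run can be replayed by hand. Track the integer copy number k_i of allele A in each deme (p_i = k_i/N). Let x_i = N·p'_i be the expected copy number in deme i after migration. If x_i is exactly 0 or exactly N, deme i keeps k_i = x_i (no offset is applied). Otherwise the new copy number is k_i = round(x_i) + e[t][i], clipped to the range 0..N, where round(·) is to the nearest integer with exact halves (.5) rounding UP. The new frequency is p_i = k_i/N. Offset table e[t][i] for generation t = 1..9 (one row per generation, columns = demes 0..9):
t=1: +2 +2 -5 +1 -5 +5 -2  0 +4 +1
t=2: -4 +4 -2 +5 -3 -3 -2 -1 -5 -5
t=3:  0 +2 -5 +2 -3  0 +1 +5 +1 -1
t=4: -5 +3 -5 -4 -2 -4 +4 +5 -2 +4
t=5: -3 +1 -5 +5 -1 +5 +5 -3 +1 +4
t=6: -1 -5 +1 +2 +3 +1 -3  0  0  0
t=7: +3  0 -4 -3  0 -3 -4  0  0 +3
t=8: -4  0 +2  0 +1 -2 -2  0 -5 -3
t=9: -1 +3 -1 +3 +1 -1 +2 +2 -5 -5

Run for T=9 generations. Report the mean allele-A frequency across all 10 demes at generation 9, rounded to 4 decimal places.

t=0: k=[98 98 98 98 98 98 0 0 0 0]
t=1: x=[98.0000 98.0000 98.0000 98.0000 98.0000 89.1800 8.8200 0.0000 0.0000 0.0000] k=[98 98 98 98 98 94 7 0 0 0]
t=2: x=[98.0000 98.0000 98.0000 98.0000 97.6400 86.5300 14.2000 0.6300 0.0000 0.0000] k=[98 98 98 98 95 84 12 0 0 0]
t=3: x=[98.0000 98.0000 98.0000 97.7300 94.2800 78.5100 17.4000 1.0800 0.0000 0.0000] k=[98 98 98 98 91 79 18 6 0 0]
t=4: x=[98.0000 98.0000 98.0000 97.3700 90.5500 74.5900 22.4100 6.5400 0.5400 0.0000] k=[98 98 98 93 89 71 26 12 0 0]
t=5: x=[98.0000 98.0000 97.5500 93.0900 87.7400 68.5700 28.7900 12.1800 1.0800 0.0000] k=[98 98 93 98 87 74 34 9 2 0]
t=6: x=[98.0000 97.5500 93.9000 96.5600 86.8200 71.5700 35.3500 10.6200 2.4500 0.1800] k=[98 93 95 98 90 73 32 11 2 0]
t=7: x=[97.5500 93.6300 95.0900 97.0100 89.1900 70.8400 33.8000 12.0800 2.6300 0.1800] k=[98 94 91 94 89 68 30 12 3 3]
t=8: x=[97.6400 94.0900 91.5400 93.2800 87.5600 66.4700 31.8000 12.8100 3.8100 3.0000] k=[94 94 94 93 89 64 30 13 0 0]
t=9: x=[94.0000 94.0000 93.9100 92.7300 87.1100 63.1900 31.5300 13.3600 1.1700 0.0000] k=[93 97 93 96 88 62 34 15 0 0]

0.5898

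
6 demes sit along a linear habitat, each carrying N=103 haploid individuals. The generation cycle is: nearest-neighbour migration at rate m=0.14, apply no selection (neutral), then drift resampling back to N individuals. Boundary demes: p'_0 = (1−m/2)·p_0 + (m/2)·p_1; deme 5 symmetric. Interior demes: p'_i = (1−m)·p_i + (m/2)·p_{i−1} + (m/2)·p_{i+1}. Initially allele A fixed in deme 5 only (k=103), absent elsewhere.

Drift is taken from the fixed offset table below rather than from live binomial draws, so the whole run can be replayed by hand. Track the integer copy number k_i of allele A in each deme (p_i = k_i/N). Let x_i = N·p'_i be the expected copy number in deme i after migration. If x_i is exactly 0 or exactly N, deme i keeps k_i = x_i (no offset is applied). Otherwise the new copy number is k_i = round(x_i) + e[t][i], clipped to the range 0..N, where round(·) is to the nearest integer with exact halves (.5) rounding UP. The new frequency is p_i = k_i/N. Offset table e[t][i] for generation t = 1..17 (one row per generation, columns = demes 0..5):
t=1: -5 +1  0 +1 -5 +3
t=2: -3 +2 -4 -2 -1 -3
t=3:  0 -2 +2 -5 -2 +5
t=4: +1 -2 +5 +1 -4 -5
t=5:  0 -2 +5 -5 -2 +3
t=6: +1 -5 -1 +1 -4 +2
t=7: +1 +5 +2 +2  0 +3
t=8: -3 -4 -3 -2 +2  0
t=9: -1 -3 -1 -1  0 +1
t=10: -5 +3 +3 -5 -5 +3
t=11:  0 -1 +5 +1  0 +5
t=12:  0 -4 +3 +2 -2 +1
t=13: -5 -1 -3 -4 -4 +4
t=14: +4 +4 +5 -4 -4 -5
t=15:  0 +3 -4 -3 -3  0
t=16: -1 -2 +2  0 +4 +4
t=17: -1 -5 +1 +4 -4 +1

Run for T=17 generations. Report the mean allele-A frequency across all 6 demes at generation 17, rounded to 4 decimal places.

0.1505

t=0: k=[0 0 0 0 0 103]
t=1: x=[0.0000 0.0000 0.0000 0.0000 7.2100 95.7900] k=[0 0 0 0 2 99]
t=2: x=[0.0000 0.0000 0.0000 0.1400 8.6500 92.2100] k=[0 0 0 0 8 89]
t=3: x=[0.0000 0.0000 0.0000 0.5600 13.1100 83.3300] k=[0 0 0 0 11 88]
t=4: x=[0.0000 0.0000 0.0000 0.7700 15.6200 82.6100] k=[0 0 0 2 12 78]
t=5: x=[0.0000 0.0000 0.1400 2.5600 15.9200 73.3800] k=[0 0 5 0 14 76]
t=6: x=[0.0000 0.3500 4.3000 1.3300 17.3600 71.6600] k=[0 0 3 2 13 74]
t=7: x=[0.0000 0.2100 2.7200 2.8400 16.5000 69.7300] k=[0 5 5 5 17 73]
t=8: x=[0.3500 4.6500 5.0000 5.8400 20.0800 69.0800] k=[0 1 2 4 22 69]
t=9: x=[0.0700 1.0000 2.0700 5.1200 24.0300 65.7100] k=[0 0 1 4 24 67]
t=10: x=[0.0000 0.0700 1.1400 5.1900 25.6100 63.9900] k=[0 3 4 0 21 67]
t=11: x=[0.2100 2.8600 3.6500 1.7500 22.7500 63.7800] k=[0 2 9 3 23 69]
t=12: x=[0.1400 2.3500 8.0900 4.8200 24.8200 65.7800] k=[0 0 11 7 23 67]
t=13: x=[0.0000 0.7700 9.9500 8.4000 24.9600 63.9200] k=[0 0 7 4 21 68]
t=14: x=[0.0000 0.4900 6.3000 5.4000 23.1000 64.7100] k=[0 4 11 1 19 60]
t=15: x=[0.2800 4.2100 9.8100 2.9600 20.6100 57.1300] k=[0 7 6 0 18 57]
t=16: x=[0.4900 6.4400 5.6500 1.6800 19.4700 54.2700] k=[0 4 8 2 23 58]
t=17: x=[0.2800 4.0000 7.3000 3.8900 23.9800 55.5500] k=[0 0 8 8 20 57]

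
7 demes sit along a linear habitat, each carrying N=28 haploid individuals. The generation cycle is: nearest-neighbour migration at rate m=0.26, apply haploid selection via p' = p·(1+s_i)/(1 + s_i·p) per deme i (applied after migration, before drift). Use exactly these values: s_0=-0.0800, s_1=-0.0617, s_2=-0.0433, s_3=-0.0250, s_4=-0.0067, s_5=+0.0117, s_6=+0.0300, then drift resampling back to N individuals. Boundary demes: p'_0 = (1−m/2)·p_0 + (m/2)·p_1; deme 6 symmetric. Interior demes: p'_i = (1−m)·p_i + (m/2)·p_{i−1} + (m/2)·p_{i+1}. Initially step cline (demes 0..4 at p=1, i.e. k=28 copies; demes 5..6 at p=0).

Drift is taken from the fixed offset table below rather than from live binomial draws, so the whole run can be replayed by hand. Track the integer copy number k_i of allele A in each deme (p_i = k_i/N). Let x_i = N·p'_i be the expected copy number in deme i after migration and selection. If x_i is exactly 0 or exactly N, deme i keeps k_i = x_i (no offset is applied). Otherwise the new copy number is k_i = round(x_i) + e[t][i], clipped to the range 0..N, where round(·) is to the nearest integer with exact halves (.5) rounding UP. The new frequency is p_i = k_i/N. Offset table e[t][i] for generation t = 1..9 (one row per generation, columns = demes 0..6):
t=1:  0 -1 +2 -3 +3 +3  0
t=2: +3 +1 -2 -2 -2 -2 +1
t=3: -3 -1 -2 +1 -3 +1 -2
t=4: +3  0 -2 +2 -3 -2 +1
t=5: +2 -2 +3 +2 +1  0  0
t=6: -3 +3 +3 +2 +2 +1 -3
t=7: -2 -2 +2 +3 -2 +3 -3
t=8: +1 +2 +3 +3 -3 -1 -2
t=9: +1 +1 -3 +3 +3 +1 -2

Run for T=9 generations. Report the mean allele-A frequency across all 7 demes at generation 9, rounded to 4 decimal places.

t=0: k=[28 28 28 28 28 0 0]
t=1: x=[28.0000 28.0000 28.0000 28.0000 24.3387 3.6770 0.0000] k=[28 28 28 28 27 7 0]
t=2: x=[28.0000 28.0000 28.0000 27.8667 24.5095 8.7599 0.9364] k=[28 28 28 26 23 7 2]
t=3: x=[28.0000 28.0000 27.7283 25.8196 21.2757 8.4987 2.7218] k=[28 28 26 27 18 9 1]
t=4: x=[28.0000 27.7231 26.3215 25.6460 17.9567 9.2017 2.0966] k=[28 28 24 28 15 7 3]
t=5: x=[28.0000 27.4465 24.9208 25.7379 15.6036 7.5842 3.6120] k=[28 25 28 28 17 8 4]
t=6: x=[27.5766 25.6463 27.5926 26.5353 17.2155 8.7197 4.6332] k=[25 28 28 28 19 10 2]
t=7: x=[25.1859 27.5847 28.0000 26.8013 18.9589 10.2053 3.1210] k=[23 26 28 28 17 13 0]
t=8: x=[23.0599 25.7412 27.7283 26.5353 17.8666 11.9095 1.7376] k=[24 28 28 28 15 11 0]
t=9: x=[24.2578 27.4465 28.0000 26.2693 16.1240 10.1652 1.4706] k=[25 28 28 28 19 11 0]

0.7092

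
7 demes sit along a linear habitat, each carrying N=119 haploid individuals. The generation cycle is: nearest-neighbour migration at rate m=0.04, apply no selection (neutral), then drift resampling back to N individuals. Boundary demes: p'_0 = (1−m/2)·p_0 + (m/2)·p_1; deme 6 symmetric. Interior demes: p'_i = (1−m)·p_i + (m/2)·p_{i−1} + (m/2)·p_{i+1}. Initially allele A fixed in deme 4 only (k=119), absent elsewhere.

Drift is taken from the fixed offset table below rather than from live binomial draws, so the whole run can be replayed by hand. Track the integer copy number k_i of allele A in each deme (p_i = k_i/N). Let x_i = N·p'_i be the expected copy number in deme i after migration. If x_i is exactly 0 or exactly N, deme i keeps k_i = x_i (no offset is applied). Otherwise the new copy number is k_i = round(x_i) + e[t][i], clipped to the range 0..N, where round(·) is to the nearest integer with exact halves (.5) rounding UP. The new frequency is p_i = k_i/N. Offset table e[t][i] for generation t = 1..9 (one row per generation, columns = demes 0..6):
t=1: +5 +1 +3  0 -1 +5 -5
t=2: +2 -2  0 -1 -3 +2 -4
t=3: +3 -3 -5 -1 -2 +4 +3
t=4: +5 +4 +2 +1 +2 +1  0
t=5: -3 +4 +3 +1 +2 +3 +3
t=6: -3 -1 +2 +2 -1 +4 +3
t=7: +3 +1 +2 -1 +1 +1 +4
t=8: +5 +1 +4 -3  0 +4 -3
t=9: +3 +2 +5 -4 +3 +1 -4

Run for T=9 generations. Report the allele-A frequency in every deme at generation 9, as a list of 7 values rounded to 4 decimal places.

[0.0924, 0.0588, 0.1513, 0.0840, 0.7395, 0.3109, 0.0588]

t=0: k=[0 0 0 0 119 0 0]
t=1: x=[0.0000 0.0000 0.0000 2.3800 114.2400 2.3800 0.0000] k=[0 0 0 2 113 7 0]
t=2: x=[0.0000 0.0000 0.0400 4.1800 108.6600 8.9800 0.1400] k=[0 0 0 3 106 11 0]
t=3: x=[0.0000 0.0000 0.0600 5.0000 102.0400 12.6800 0.2200] k=[0 0 0 4 100 17 3]
t=4: x=[0.0000 0.0000 0.0800 5.8400 96.4200 18.3800 3.2800] k=[0 0 2 7 98 19 3]
t=5: x=[0.0000 0.0400 2.0600 8.7200 94.6000 20.2600 3.3200] k=[0 4 5 10 97 23 6]
t=6: x=[0.0800 3.9400 5.0800 11.6400 93.7800 24.1400 6.3400] k=[0 3 7 14 93 28 9]
t=7: x=[0.0600 3.0200 7.0600 15.4400 90.1200 28.9200 9.3800] k=[3 4 9 14 91 30 13]
t=8: x=[3.0200 4.0800 9.0000 15.4400 88.2400 30.8800 13.3400] k=[8 5 13 12 88 35 10]
t=9: x=[7.9400 5.2200 12.8200 13.5400 85.4200 35.5600 10.5000] k=[11 7 18 10 88 37 7]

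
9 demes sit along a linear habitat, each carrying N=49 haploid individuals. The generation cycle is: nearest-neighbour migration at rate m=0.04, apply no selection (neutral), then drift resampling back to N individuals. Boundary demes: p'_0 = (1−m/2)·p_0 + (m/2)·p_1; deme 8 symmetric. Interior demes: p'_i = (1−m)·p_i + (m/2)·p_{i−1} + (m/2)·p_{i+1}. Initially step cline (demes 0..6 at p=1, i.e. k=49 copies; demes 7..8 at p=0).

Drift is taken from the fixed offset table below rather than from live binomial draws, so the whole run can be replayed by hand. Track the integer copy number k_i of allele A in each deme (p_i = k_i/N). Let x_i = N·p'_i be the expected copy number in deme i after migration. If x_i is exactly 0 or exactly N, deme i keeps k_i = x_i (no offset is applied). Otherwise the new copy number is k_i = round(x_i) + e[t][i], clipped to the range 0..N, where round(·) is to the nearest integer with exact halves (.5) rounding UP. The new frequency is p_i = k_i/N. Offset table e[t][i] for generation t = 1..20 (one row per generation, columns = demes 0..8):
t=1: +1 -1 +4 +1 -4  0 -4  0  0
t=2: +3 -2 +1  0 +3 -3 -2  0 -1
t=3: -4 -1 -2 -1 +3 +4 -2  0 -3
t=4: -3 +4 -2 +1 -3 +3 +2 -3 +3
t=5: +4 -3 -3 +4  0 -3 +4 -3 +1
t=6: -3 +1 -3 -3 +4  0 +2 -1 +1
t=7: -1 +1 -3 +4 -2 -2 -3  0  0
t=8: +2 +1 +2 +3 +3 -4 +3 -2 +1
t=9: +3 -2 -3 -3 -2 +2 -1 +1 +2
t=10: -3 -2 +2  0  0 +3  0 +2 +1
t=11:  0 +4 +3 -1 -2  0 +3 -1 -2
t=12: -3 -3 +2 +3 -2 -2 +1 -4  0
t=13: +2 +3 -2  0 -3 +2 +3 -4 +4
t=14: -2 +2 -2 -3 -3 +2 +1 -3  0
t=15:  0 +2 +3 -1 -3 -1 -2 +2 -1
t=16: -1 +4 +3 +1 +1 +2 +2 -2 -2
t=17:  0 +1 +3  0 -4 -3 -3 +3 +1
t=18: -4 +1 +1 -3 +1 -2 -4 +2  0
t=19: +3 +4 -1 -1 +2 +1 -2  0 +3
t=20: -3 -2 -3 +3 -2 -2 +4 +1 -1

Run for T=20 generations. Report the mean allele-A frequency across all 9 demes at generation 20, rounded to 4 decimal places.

t=0: k=[49 49 49 49 49 49 49 0 0]
t=1: x=[49.0000 49.0000 49.0000 49.0000 49.0000 49.0000 48.0200 0.9800 0.0000] k=[49 49 49 49 49 49 44 1 0]
t=2: x=[49.0000 49.0000 49.0000 49.0000 49.0000 48.9000 43.2400 1.8400 0.0200] k=[49 49 49 49 49 46 41 2 0]
t=3: x=[49.0000 49.0000 49.0000 49.0000 48.9400 45.9600 40.3200 2.7400 0.0400] k=[49 49 49 49 49 49 38 3 0]
t=4: x=[49.0000 49.0000 49.0000 49.0000 49.0000 48.7800 37.5200 3.6400 0.0600] k=[49 49 49 49 49 49 40 1 3]
t=5: x=[49.0000 49.0000 49.0000 49.0000 49.0000 48.8200 39.4000 1.8200 2.9600] k=[49 49 49 49 49 46 43 0 4]
t=6: x=[49.0000 49.0000 49.0000 49.0000 48.9400 46.0000 42.2000 0.9400 3.9200] k=[49 49 49 49 49 46 44 0 5]
t=7: x=[49.0000 49.0000 49.0000 49.0000 48.9400 46.0200 43.1600 0.9800 4.9000] k=[49 49 49 49 47 44 40 1 5]
t=8: x=[49.0000 49.0000 49.0000 48.9600 46.9800 43.9800 39.3000 1.8600 4.9200] k=[49 49 49 49 49 40 42 0 6]
t=9: x=[49.0000 49.0000 49.0000 49.0000 48.8200 40.2200 41.1200 0.9600 5.8800] k=[49 49 49 49 47 42 40 2 8]
t=10: x=[49.0000 49.0000 49.0000 48.9600 46.9400 42.0600 39.2800 2.8800 7.8800] k=[49 49 49 49 47 45 39 5 9]
t=11: x=[49.0000 49.0000 49.0000 48.9600 47.0000 44.9200 38.4400 5.7600 8.9200] k=[49 49 49 48 45 45 41 5 7]
t=12: x=[49.0000 49.0000 48.9800 47.9600 45.0600 44.9200 40.3600 5.7600 6.9600] k=[49 49 49 49 43 43 41 2 7]
t=13: x=[49.0000 49.0000 49.0000 48.8800 43.1200 42.9600 40.2600 2.8800 6.9000] k=[49 49 49 49 40 45 43 0 11]
t=14: x=[49.0000 49.0000 49.0000 48.8200 40.2800 44.8600 42.1800 1.0800 10.7800] k=[49 49 49 46 37 47 43 0 11]
t=15: x=[49.0000 49.0000 48.9400 45.8800 37.3800 46.7200 42.2200 1.0800 10.7800] k=[49 49 49 45 34 46 40 3 10]
t=16: x=[49.0000 49.0000 48.9200 44.8600 34.4600 45.6400 39.3800 3.8800 9.8600] k=[49 49 49 46 35 48 41 2 8]
t=17: x=[49.0000 49.0000 48.9400 45.8400 35.4800 47.6000 40.3600 2.9000 7.8800] k=[49 49 49 46 31 45 37 6 9]
t=18: x=[49.0000 49.0000 48.9400 45.7600 31.5800 44.5600 36.5400 6.6800 8.9400] k=[49 49 49 43 33 43 33 9 9]
t=19: x=[49.0000 49.0000 48.8800 42.9200 33.4000 42.6000 32.7200 9.4800 9.0000] k=[49 49 48 42 35 44 31 9 12]
t=20: x=[49.0000 48.9800 47.9000 41.9800 35.3200 43.5600 30.8200 9.5000 11.9400] k=[49 47 45 45 33 42 35 11 11]

0.7211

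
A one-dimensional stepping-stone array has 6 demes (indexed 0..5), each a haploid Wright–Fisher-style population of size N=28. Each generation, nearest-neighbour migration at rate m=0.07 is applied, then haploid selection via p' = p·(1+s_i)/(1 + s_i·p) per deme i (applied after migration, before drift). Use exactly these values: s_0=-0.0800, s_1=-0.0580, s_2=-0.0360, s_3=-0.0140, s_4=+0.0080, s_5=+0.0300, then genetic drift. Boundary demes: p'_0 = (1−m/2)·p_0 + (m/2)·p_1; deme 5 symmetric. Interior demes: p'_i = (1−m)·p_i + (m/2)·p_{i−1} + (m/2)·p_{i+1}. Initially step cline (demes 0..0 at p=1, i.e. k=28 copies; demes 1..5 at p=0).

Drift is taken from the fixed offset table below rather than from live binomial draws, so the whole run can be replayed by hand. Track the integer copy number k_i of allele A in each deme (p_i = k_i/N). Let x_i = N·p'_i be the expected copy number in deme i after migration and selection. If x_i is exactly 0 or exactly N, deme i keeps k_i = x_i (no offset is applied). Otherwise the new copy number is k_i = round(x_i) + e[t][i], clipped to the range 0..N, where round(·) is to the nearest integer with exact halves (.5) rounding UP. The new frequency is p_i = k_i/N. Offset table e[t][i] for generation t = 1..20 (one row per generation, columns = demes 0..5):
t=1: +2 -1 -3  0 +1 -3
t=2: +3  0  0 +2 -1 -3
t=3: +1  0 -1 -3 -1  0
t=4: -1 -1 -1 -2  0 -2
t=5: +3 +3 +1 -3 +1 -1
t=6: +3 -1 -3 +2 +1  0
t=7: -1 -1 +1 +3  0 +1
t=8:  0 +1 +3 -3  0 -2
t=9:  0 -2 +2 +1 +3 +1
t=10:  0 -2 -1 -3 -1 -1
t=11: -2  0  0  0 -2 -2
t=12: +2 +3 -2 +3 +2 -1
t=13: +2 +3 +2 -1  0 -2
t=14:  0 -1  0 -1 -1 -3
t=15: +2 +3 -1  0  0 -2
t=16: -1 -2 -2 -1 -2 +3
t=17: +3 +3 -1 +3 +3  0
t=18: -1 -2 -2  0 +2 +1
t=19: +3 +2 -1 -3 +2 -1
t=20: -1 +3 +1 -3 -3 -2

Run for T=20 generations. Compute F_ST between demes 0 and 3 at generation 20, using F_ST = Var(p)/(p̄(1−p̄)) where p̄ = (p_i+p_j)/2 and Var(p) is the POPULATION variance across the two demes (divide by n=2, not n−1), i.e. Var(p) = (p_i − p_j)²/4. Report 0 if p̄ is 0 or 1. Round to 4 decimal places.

0.5556

t=0: k=[28 0 0 0 0 0]
t=1: x=[26.9380 0.9250 0.0000 0.0000 0.0000 0.0000] k=[28 0 0 0 0 0]
t=2: x=[26.9380 0.9250 0.0000 0.0000 0.0000 0.0000] k=[28 1 0 0 0 0]
t=3: x=[26.9758 1.8064 0.0337 0.0000 0.0000 0.0000] k=[28 2 0 0 0 0]
t=4: x=[27.0137 2.6911 0.0675 0.0000 0.0000 0.0000] k=[26 2 0 0 0 0]
t=5: x=[24.9400 2.6244 0.0675 0.0000 0.0000 0.0000] k=[28 6 1 0 0 0]
t=6: x=[27.1650 6.2985 1.1006 0.0345 0.0000 0.0000] k=[28 5 0 2 0 0]
t=7: x=[27.1272 5.3660 0.2363 1.8357 0.0706 0.0000] k=[26 4 1 5 0 0]
t=8: x=[25.0148 4.4373 1.2021 4.6303 0.1764 0.0000] k=[25 5 4 2 0 0]
t=9: x=[24.0239 5.3998 3.8418 1.9740 0.0706 0.0000] k=[24 3 6 3 3 0]
t=10: x=[22.9278 3.6463 5.6234 3.0663 2.9157 0.1081] k=[23 2 5 0 2 0]
t=11: x=[21.8754 2.6911 4.5779 0.2416 1.8739 0.0721] k=[20 3 5 0 0 0]
t=12: x=[18.9005 3.4788 4.6120 0.1726 0.0000 0.0000] k=[21 6 3 3 0 0]
t=13: x=[20.0074 6.1291 3.0052 2.8586 0.1058 0.0000] k=[22 9 5 2 0 0]
t=14: x=[21.1216 8.9474 4.8854 2.0086 0.0706 0.0000] k=[21 8 5 1 0 0]
t=15: x=[20.0801 8.0041 4.8170 1.0901 0.0353 0.0000] k=[22 11 4 1 0 0]
t=16: x=[21.1947 10.7418 4.0123 1.0556 0.0353 0.0000] k=[20 9 2 0 0 0]
t=17: x=[19.1172 8.7760 2.1026 0.0690 0.0000 0.0000] k=[22 12 1 3 0 0]
t=18: x=[21.2313 11.5575 1.4052 2.7894 0.1058 0.0000] k=[20 10 0 3 2 0]
t=19: x=[19.1533 9.6193 0.4389 2.8240 1.9796 0.0721] k=[22 12 0 0 4 0]
t=20: x=[21.2313 11.5228 0.4051 0.1380 3.7458 0.1442] k=[20 15 1 0 1 0]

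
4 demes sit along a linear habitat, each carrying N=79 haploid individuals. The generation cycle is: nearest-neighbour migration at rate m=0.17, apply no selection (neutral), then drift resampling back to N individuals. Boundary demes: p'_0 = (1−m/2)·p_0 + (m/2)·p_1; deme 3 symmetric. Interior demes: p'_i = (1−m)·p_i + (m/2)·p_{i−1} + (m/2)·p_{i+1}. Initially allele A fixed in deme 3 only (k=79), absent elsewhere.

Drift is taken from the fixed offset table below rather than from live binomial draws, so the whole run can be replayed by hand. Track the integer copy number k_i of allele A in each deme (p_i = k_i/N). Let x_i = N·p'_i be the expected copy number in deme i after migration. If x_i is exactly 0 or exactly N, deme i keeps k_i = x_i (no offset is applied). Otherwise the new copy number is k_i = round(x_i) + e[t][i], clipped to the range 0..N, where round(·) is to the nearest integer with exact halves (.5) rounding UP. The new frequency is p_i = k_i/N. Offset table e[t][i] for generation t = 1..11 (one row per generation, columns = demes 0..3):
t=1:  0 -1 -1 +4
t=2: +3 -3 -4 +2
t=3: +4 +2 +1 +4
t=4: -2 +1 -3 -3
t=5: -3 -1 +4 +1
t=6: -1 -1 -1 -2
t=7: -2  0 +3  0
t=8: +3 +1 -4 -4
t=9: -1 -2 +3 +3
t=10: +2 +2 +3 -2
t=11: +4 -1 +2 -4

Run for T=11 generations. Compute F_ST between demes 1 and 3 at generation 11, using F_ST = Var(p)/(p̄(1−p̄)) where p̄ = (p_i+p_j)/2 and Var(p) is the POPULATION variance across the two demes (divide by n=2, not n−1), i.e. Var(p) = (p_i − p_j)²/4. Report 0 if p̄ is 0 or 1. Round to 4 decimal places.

t=0: k=[0 0 0 79]
t=1: x=[0.0000 0.0000 6.7150 72.2850] k=[0 0 6 76]
t=2: x=[0.0000 0.5100 11.4400 70.0500] k=[0 0 7 72]
t=3: x=[0.0000 0.5950 11.9300 66.4750] k=[0 3 13 70]
t=4: x=[0.2550 3.5950 16.9950 65.1550] k=[0 5 14 62]
t=5: x=[0.4250 5.3400 17.3150 57.9200] k=[0 4 21 59]
t=6: x=[0.3400 5.1050 22.7850 55.7700] k=[0 4 22 54]
t=7: x=[0.3400 5.1900 23.1900 51.2800] k=[0 5 26 51]
t=8: x=[0.4250 6.3600 26.3400 48.8750] k=[3 7 22 45]
t=9: x=[3.3400 7.9350 22.6800 43.0450] k=[2 6 26 46]
t=10: x=[2.3400 7.3600 26.0000 44.3000] k=[4 9 29 42]
t=11: x=[4.4250 10.2750 28.4050 40.8950] k=[8 9 30 37]

0.1522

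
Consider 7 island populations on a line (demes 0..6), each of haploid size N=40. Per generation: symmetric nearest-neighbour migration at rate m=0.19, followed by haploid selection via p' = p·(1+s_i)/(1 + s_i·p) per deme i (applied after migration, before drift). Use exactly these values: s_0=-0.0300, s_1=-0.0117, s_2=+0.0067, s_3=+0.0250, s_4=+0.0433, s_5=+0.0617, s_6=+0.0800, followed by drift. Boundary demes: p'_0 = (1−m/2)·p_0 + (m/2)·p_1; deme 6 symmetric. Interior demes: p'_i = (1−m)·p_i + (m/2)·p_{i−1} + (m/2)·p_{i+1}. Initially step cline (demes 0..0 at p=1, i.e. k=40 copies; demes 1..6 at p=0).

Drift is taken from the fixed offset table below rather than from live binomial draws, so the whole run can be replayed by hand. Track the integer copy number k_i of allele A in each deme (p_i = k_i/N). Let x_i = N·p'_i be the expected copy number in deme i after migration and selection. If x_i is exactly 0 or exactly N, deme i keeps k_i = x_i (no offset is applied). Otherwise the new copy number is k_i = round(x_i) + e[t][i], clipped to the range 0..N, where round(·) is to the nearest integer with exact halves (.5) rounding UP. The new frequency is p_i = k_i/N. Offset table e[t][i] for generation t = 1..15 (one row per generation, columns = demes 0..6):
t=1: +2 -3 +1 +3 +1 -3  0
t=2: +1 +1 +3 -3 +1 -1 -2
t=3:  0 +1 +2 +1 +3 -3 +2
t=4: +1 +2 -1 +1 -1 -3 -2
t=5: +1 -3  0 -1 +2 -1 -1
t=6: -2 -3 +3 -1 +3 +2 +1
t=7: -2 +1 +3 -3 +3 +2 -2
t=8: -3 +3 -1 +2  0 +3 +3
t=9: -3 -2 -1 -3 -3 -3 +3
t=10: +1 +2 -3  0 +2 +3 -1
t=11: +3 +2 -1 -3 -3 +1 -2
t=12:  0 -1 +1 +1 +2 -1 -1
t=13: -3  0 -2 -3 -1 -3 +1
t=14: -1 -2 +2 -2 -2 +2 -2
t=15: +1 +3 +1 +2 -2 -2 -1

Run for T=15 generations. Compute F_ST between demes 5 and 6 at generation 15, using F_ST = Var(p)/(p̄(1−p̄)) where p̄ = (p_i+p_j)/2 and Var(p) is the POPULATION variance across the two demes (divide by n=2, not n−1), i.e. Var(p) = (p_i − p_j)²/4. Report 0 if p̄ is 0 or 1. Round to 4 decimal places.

t=0: k=[40 0 0 0 0 0 0]
t=1: x=[36.0940 3.7597 0.0000 0.0000 0.0000 0.0000 0.0000] k=[38 1 0 0 0 0 0]
t=2: x=[34.3386 4.3739 0.0956 0.0000 0.0000 0.0000 0.0000] k=[35 5 3 0 0 0 0]
t=3: x=[31.9560 7.5874 2.9230 0.2921 0.0000 0.0000 0.0000] k=[32 9 5 1 0 0 0]
t=4: x=[29.5820 10.7124 5.0293 1.3161 0.0991 0.0000 0.0000] k=[31 13 4 2 0 0 0]
t=5: x=[29.0494 13.7486 4.6926 2.0474 0.1982 0.0000 0.0000] k=[30 11 5 1 2 0 0]
t=6: x=[27.9400 12.1353 5.2202 1.5105 1.7859 0.2017 0.0000] k=[26 9 8 1 5 2 0]
t=7: x=[24.0941 10.4290 7.4705 2.0934 4.5016 2.2171 0.2051] k=[22 11 10 0 8 4 0]
t=8: x=[20.6509 11.8516 9.1922 1.7509 7.1043 4.2208 0.4101] k=[18 15 8 4 7 7 3]
t=9: x=[17.4149 14.5110 8.3290 4.7677 6.9552 6.9574 3.6259] k=[14 13 7 2 4 4 7]
t=10: x=[13.6300 12.4240 7.1341 2.7271 3.9586 4.5195 7.1561] k=[15 14 4 3 6 8 6]
t=11: x=[14.6213 13.0413 4.8836 3.4572 6.1216 7.9962 6.6034] k=[18 15 4 0 3 9 5]
t=12: x=[17.4149 14.1323 4.6926 0.6813 3.4151 8.4419 5.7485] k=[17 13 6 2 5 7 5]
t=13: x=[16.3249 12.6131 6.3205 2.7271 5.0904 6.9574 5.5476] k=[13 13 4 0 4 4 7]
t=14: x=[12.7342 12.0457 4.5016 0.7786 3.7620 4.5195 7.1561] k=[12 10 7 0 2 7 5]
t=15: x=[11.5581 9.8176 6.6570 0.8759 2.3781 6.6608 5.5476] k=[13 13 8 3 0 5 5]

0.0000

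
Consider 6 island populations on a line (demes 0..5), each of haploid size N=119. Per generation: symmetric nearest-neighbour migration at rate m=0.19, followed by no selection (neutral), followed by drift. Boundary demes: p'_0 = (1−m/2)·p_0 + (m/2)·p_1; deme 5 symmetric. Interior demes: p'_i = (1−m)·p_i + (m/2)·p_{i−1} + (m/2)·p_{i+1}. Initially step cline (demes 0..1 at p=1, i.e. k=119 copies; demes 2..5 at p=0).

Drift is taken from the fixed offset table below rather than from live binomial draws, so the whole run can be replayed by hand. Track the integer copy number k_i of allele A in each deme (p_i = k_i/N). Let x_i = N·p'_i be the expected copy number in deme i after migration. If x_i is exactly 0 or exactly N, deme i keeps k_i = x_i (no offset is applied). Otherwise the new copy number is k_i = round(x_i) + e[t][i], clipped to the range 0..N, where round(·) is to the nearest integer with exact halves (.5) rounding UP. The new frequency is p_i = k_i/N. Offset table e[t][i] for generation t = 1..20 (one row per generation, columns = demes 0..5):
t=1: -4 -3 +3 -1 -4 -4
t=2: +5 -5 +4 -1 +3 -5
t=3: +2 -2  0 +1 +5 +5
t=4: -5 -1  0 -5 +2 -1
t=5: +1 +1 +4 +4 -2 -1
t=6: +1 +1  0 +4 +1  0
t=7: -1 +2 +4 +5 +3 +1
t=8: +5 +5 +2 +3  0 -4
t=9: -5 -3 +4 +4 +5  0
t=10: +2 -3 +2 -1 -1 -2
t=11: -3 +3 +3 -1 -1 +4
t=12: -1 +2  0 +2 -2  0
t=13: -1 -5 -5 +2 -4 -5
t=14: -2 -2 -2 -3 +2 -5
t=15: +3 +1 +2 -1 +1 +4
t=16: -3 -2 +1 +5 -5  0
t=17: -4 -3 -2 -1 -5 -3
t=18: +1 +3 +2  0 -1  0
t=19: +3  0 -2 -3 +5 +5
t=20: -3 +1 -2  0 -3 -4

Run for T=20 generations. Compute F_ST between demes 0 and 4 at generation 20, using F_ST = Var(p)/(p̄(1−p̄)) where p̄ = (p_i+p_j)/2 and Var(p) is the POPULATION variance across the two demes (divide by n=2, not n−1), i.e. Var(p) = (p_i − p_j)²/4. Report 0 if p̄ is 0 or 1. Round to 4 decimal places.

t=0: k=[119 119 0 0 0 0]
t=1: x=[119.0000 107.6950 11.3050 0.0000 0.0000 0.0000] k=[119 105 14 0 0 0]
t=2: x=[117.6700 97.6850 21.3150 1.3300 0.0000 0.0000] k=[119 93 25 0 0 0]
t=3: x=[116.5300 89.0100 29.0850 2.3750 0.0000 0.0000] k=[119 87 29 3 0 0]
t=4: x=[115.9600 84.5300 32.0400 5.1850 0.2850 0.0000] k=[111 84 32 0 2 0]
t=5: x=[108.4350 81.6250 33.9000 3.2300 1.6200 0.1900] k=[109 83 38 7 0 0]
t=6: x=[106.5300 81.1950 39.3300 9.2800 0.6650 0.0000] k=[108 82 39 13 2 0]
t=7: x=[105.5300 80.3850 40.6150 14.4250 2.8550 0.1900] k=[105 82 45 19 6 1]
t=8: x=[102.8150 80.6700 46.0450 20.2350 6.7600 1.4750] k=[108 86 48 23 7 0]
t=9: x=[105.9100 84.4800 49.2350 23.8550 7.8550 0.6650] k=[101 81 53 28 13 1]
t=10: x=[99.1000 80.2400 53.2850 28.9500 13.2850 2.1400] k=[101 77 55 28 12 0]
t=11: x=[98.7200 77.1900 54.5250 29.0450 12.3800 1.1400] k=[96 80 58 28 11 5]
t=12: x=[94.4800 79.4300 57.2400 29.2350 12.0450 5.5700] k=[93 81 57 31 10 6]
t=13: x=[91.8600 79.8600 56.8100 31.4750 11.6150 6.3800] k=[91 75 52 33 8 1]
t=14: x=[89.4800 74.3350 52.3800 32.4300 9.7100 1.6650] k=[87 72 50 29 12 0]
t=15: x=[85.5750 71.3350 50.0950 29.3800 12.4750 1.1400] k=[89 72 52 28 13 5]
t=16: x=[87.3850 71.7150 51.6200 28.8550 13.6650 5.7600] k=[84 70 53 34 9 6]
t=17: x=[82.6700 69.7150 52.8100 33.4300 11.0900 6.2850] k=[79 67 51 32 6 3]
t=18: x=[77.8600 66.6200 50.7150 31.3350 8.1850 3.2850] k=[79 70 53 31 7 3]
t=19: x=[78.1450 69.2400 52.5250 30.8100 8.9000 3.3800] k=[81 69 51 28 14 8]
t=20: x=[79.8600 68.4300 50.5250 28.8550 14.7600 8.5700] k=[77 69 49 29 12 5]

0.3186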